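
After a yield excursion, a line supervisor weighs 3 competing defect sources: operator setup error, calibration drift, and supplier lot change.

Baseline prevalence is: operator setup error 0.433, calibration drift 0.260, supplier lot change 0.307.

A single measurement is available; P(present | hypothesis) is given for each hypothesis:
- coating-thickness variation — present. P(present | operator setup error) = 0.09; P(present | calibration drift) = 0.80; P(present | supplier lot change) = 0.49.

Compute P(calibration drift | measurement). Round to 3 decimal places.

Multiply each prior by the likelihood of the measurement:
  operator setup error: 0.433 × 0.09 = 0.03897
  calibration drift: 0.260 × 0.80 = 0.208
  supplier lot change: 0.307 × 0.49 = 0.15043
Marginal likelihood of the evidence = 0.3974.
P(calibration drift | evidence) = 0.208 / 0.3974 ≈ 0.523.

0.523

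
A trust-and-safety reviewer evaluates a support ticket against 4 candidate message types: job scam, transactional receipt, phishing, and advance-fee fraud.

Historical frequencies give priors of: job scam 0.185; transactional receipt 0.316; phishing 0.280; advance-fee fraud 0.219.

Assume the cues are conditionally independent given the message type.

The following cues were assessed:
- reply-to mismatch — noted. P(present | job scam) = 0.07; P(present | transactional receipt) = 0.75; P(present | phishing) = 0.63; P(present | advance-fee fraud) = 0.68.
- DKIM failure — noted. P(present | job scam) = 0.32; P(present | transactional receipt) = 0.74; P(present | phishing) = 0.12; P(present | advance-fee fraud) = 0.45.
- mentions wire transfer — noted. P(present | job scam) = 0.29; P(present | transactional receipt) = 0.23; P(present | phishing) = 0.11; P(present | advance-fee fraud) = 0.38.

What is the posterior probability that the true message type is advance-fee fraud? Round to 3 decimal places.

For each hypothesis, the unnormalized posterior weight is prior × product of the cue likelihoods:
  job scam: 0.185 × 0.07 × 0.32 × 0.29 = 0.0012018
  transactional receipt: 0.316 × 0.75 × 0.74 × 0.23 = 0.040337
  phishing: 0.280 × 0.63 × 0.12 × 0.11 = 0.0023285
  advance-fee fraud: 0.219 × 0.68 × 0.45 × 0.38 = 0.025465
Normalizing constant Z = 0.0012018 + 0.040337 + 0.0023285 + 0.025465 = 0.069333.
P(advance-fee fraud | evidence) = 0.025465 / 0.069333 ≈ 0.367.

0.367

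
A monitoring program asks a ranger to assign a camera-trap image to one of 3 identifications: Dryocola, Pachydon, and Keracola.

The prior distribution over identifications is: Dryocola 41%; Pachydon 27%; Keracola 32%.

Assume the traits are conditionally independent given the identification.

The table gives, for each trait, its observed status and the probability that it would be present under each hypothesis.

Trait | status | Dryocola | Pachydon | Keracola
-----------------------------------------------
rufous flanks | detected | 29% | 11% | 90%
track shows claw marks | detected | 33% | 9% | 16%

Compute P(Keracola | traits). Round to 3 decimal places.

By Bayes' rule with conditional independence, the unnormalized weight for each hypothesis is prior × ∏ likelihoods:
  Dryocola: 0.41 × 0.29 × 0.33 = 0.039237
  Pachydon: 0.27 × 0.11 × 0.09 = 0.002673
  Keracola: 0.32 × 0.90 × 0.16 = 0.04608
Marginal likelihood of the evidence = 0.08799.
P(Keracola | evidence) = 0.04608 / 0.08799 ≈ 0.524.

0.524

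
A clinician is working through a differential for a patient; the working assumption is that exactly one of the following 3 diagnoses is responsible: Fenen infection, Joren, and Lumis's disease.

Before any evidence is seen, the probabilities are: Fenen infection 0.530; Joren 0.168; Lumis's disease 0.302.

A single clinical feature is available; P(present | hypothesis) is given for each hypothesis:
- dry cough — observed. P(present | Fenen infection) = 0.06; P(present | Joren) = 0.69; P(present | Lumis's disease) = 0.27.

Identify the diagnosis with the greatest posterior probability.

Joren

For each hypothesis, the unnormalized posterior weight is prior × likelihood:
  Fenen infection: 0.530 × 0.06 = 0.0318
  Joren: 0.168 × 0.69 = 0.11592
  Lumis's disease: 0.302 × 0.27 = 0.08154
Marginal likelihood of the evidence = 0.22926.
P(Fenen infection | evidence) ≈ 0.0318 / 0.22926 ≈ 0.139
P(Joren | evidence) ≈ 0.11592 / 0.22926 ≈ 0.506
P(Lumis's disease | evidence) ≈ 0.08154 / 0.22926 ≈ 0.356
The largest is 0.506, so Joren is most probable.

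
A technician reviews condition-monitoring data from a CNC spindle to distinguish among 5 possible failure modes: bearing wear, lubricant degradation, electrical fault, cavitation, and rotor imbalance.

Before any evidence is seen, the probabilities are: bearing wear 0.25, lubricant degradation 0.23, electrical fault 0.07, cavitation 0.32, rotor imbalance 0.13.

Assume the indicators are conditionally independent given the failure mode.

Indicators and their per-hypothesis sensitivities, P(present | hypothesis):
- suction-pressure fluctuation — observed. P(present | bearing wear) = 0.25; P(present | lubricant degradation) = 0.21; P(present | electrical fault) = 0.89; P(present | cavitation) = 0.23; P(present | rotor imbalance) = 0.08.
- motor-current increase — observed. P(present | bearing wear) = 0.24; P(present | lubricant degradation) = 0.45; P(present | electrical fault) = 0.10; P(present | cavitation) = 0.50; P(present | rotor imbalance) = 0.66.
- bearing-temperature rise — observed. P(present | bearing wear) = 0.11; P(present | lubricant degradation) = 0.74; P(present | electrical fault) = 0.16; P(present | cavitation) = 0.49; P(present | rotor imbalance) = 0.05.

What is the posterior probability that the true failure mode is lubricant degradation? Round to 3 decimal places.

By Bayes' rule with conditional independence, the unnormalized weight for each hypothesis is prior × ∏ likelihoods:
  bearing wear: 0.25 × 0.25 × 0.24 × 0.11 = 0.00165
  lubricant degradation: 0.23 × 0.21 × 0.45 × 0.74 = 0.016084
  electrical fault: 0.07 × 0.89 × 0.10 × 0.16 = 0.0009968
  cavitation: 0.32 × 0.23 × 0.50 × 0.49 = 0.018032
  rotor imbalance: 0.13 × 0.08 × 0.66 × 0.05 = 0.0003432
Marginal likelihood of the evidence = 0.037106.
P(lubricant degradation | evidence) = 0.016084 / 0.037106 ≈ 0.433.

0.433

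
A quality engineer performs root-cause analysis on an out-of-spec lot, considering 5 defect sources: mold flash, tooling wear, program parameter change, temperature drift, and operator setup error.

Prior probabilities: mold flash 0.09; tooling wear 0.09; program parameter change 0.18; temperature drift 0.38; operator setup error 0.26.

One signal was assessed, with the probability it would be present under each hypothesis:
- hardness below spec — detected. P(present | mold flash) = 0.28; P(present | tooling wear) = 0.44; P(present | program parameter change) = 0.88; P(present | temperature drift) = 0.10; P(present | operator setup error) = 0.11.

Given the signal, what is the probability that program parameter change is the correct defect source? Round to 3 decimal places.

By Bayes' rule, the unnormalized weight for each hypothesis is prior × likelihood:
  mold flash: 0.09 × 0.28 = 0.0252
  tooling wear: 0.09 × 0.44 = 0.0396
  program parameter change: 0.18 × 0.88 = 0.1584
  temperature drift: 0.38 × 0.10 = 0.038
  operator setup error: 0.26 × 0.11 = 0.0286
The unnormalized weights sum to 0.2898.
P(program parameter change | evidence) = 0.1584 / 0.2898 ≈ 0.547.

0.547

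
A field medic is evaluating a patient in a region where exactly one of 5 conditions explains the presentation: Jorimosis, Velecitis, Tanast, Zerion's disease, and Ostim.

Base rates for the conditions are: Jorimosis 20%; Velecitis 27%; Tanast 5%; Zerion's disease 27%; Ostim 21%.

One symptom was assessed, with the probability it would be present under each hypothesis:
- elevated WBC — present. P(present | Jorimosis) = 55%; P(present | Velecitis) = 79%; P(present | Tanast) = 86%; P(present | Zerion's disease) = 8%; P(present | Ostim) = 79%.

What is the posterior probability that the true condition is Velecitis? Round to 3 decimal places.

0.385

By Bayes' rule, the unnormalized weight for each hypothesis is prior × likelihood:
  Jorimosis: 0.20 × 0.55 = 0.11
  Velecitis: 0.27 × 0.79 = 0.2133
  Tanast: 0.05 × 0.86 = 0.043
  Zerion's disease: 0.27 × 0.08 = 0.0216
  Ostim: 0.21 × 0.79 = 0.1659
Normalizing constant Z = 0.11 + 0.2133 + 0.043 + 0.0216 + 0.1659 = 0.5538.
P(Velecitis | evidence) = 0.2133 / 0.5538 ≈ 0.385.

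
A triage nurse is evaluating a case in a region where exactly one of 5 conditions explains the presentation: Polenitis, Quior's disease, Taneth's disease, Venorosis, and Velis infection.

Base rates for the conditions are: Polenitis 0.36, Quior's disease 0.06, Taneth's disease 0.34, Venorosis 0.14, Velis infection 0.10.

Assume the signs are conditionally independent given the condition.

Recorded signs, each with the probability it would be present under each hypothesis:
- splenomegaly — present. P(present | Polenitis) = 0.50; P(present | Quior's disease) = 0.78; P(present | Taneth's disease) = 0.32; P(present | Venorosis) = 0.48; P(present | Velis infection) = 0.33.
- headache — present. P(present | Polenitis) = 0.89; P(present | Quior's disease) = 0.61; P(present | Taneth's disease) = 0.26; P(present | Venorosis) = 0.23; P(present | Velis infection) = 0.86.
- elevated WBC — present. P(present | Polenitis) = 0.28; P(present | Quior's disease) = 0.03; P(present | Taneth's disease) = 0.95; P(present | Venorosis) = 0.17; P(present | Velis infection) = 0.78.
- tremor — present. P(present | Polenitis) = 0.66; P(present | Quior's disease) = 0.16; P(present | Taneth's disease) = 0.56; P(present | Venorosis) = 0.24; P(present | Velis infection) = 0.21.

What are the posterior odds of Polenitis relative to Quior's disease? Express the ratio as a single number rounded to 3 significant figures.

216

The normalizing constant cancels in an odds ratio, so compute prior × likelihood for the two hypotheses only:
  Polenitis: 0.36 × 0.50 × 0.89 × 0.28 × 0.66 = 0.029605
  Quior's disease: 0.06 × 0.78 × 0.61 × 0.03 × 0.16 = 0.00013703
Posterior odds = 0.029605 / 0.00013703 ≈ 216.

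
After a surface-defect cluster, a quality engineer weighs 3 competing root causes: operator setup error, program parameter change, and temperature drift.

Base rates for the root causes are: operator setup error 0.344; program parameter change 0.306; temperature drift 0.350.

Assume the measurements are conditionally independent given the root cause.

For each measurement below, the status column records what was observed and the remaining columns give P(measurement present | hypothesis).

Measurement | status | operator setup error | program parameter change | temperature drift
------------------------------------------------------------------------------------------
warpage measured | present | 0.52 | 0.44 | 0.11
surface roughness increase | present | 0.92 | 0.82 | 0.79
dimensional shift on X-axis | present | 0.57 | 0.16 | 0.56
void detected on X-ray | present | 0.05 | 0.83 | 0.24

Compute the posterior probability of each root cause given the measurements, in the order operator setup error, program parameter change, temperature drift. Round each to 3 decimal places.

0.200, 0.626, 0.174

Multiply each prior by the joint likelihood of the measurement pattern:
  operator setup error: 0.344 × 0.52 × 0.92 × 0.57 × 0.05 = 0.0046902
  program parameter change: 0.306 × 0.44 × 0.82 × 0.16 × 0.83 = 0.014662
  temperature drift: 0.350 × 0.11 × 0.79 × 0.56 × 0.24 = 0.0040878
Normalizing constant Z = 0.0046902 + 0.014662 + 0.0040878 = 0.02344.
P(operator setup error | evidence) = 0.0046902 / 0.02344 ≈ 0.200
P(program parameter change | evidence) = 0.014662 / 0.02344 ≈ 0.626
P(temperature drift | evidence) = 0.0040878 / 0.02344 ≈ 0.174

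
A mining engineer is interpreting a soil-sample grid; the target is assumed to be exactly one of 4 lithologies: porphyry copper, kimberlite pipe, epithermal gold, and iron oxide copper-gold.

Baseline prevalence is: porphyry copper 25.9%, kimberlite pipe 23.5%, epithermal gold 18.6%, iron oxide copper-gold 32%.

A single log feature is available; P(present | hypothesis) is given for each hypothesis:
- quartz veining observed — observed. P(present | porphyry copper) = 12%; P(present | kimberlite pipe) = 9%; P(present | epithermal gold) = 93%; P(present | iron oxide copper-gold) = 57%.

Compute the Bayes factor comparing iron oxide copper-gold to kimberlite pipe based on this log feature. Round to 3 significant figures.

Likelihood of this log feature under each hypothesis:
  iron oxide copper-gold: 0.57
  kimberlite pipe: 0.09
Bayes factor = 0.57 / 0.09 ≈ 6.33

6.33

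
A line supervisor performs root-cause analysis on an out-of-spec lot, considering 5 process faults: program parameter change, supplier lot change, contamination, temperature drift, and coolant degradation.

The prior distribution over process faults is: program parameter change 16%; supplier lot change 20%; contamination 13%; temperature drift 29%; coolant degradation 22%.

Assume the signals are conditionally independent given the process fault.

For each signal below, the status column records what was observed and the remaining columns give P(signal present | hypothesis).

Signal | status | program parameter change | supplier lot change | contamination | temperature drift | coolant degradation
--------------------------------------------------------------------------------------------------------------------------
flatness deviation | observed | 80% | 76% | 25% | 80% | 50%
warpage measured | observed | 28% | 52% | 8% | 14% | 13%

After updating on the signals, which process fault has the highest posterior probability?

For each hypothesis, the unnormalized posterior weight is prior × product of the signal likelihoods:
  program parameter change: 0.16 × 0.80 × 0.28 = 0.03584
  supplier lot change: 0.20 × 0.76 × 0.52 = 0.07904
  contamination: 0.13 × 0.25 × 0.08 = 0.0026
  temperature drift: 0.29 × 0.80 × 0.14 = 0.03248
  coolant degradation: 0.22 × 0.50 × 0.13 = 0.0143
Normalizing constant Z = 0.03584 + 0.07904 + 0.0026 + 0.03248 + 0.0143 = 0.16426.
P(program parameter change | evidence) ≈ 0.03584 / 0.16426 ≈ 0.218
P(supplier lot change | evidence) ≈ 0.07904 / 0.16426 ≈ 0.481
P(contamination | evidence) ≈ 0.0026 / 0.16426 ≈ 0.016
P(temperature drift | evidence) ≈ 0.03248 / 0.16426 ≈ 0.198
P(coolant degradation | evidence) ≈ 0.0143 / 0.16426 ≈ 0.087
The largest is 0.481, so supplier lot change is most probable.

supplier lot change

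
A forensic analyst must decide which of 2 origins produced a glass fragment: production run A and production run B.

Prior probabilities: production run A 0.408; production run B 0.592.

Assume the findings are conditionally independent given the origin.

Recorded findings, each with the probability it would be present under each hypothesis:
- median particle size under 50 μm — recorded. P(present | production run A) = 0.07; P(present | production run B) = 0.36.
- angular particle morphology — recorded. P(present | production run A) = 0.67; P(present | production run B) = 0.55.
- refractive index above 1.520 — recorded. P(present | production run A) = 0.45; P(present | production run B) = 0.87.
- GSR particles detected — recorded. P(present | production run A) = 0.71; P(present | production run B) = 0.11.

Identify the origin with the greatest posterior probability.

Multiply each prior by the joint likelihood of the evidence pattern:
  production run A: 0.408 × 0.07 × 0.67 × 0.45 × 0.71 = 0.0061137
  production run B: 0.592 × 0.36 × 0.55 × 0.87 × 0.11 = 0.011218
Marginal likelihood of the evidence = 0.017331.
P(production run A | evidence) ≈ 0.0061137 / 0.017331 ≈ 0.353
P(production run B | evidence) ≈ 0.011218 / 0.017331 ≈ 0.647
The largest is 0.647, so production run B is most probable.

production run B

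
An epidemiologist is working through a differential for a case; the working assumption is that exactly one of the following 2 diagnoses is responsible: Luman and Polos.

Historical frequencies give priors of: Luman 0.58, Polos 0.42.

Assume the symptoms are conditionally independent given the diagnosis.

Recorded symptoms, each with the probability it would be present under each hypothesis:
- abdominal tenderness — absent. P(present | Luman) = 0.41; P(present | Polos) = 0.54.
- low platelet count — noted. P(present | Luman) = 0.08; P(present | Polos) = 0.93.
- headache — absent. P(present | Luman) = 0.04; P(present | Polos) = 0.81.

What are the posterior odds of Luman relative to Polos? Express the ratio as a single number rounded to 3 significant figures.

0.770

The normalizing constant cancels in an odds ratio, so compute prior × likelihood for the two hypotheses only (using 1 − P(present | H) for each absent symptom):
  Luman: 0.58 × (1 − 0.41) × 0.08 × (1 − 0.04) = 0.026281
  Polos: 0.42 × (1 − 0.54) × 0.93 × (1 − 0.81) = 0.034138
Odds(Luman : Polos) = 0.026281 / 0.034138 ≈ 0.770.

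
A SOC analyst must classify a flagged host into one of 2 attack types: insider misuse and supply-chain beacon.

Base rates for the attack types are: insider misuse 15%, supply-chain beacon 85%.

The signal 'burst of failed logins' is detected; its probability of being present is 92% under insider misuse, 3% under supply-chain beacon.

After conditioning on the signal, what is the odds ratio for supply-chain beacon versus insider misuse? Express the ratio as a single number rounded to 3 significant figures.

0.185

The normalizing constant cancels in an odds ratio, so compute prior × likelihood for the two hypotheses only:
  supply-chain beacon: 0.85 × 0.03 = 0.0255
  insider misuse: 0.15 × 0.92 = 0.138
Posterior odds = 0.0255 / 0.138 ≈ 0.185.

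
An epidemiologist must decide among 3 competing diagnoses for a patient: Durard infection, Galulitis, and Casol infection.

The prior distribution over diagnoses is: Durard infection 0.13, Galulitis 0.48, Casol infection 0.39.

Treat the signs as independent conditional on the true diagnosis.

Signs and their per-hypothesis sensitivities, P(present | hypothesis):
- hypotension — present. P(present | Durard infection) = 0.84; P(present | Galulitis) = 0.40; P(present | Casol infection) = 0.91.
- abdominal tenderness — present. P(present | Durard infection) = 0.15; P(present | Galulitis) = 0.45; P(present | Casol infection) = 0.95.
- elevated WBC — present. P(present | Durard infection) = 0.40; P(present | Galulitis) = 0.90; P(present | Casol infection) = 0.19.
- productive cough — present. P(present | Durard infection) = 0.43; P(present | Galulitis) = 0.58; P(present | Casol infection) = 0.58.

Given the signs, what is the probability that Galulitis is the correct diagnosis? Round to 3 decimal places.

0.530

By Bayes' rule with conditional independence, the unnormalized weight for each hypothesis is prior × ∏ likelihoods:
  Durard infection: 0.13 × 0.84 × 0.15 × 0.40 × 0.43 = 0.0028174
  Galulitis: 0.48 × 0.40 × 0.45 × 0.90 × 0.58 = 0.045101
  Casol infection: 0.39 × 0.91 × 0.95 × 0.19 × 0.58 = 0.037154
The unnormalized weights sum to 0.085073.
P(Galulitis | evidence) = 0.045101 / 0.085073 ≈ 0.530.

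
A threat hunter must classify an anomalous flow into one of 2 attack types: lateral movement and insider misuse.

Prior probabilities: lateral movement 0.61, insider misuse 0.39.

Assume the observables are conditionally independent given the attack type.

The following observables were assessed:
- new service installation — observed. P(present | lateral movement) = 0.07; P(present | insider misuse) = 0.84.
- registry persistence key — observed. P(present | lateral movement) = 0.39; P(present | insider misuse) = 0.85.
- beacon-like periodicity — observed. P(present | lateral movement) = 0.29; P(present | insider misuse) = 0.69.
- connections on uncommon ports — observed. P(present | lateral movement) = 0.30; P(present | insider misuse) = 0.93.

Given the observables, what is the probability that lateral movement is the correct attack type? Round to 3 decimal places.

Multiply each prior by the joint likelihood of the observable pattern:
  lateral movement: 0.61 × 0.07 × 0.39 × 0.29 × 0.30 = 0.0014488
  insider misuse: 0.39 × 0.84 × 0.85 × 0.69 × 0.93 = 0.17869
Marginal likelihood of the evidence = 0.18014.
P(lateral movement | evidence) = 0.0014488 / 0.18014 ≈ 0.008.

0.008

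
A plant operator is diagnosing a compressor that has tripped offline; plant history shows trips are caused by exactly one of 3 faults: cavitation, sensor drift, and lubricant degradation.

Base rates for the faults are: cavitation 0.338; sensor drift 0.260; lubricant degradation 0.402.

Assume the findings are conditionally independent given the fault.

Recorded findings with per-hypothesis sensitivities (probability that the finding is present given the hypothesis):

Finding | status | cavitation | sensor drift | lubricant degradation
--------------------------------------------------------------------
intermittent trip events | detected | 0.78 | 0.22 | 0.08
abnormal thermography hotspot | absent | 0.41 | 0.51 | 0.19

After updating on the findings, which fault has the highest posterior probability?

cavitation

Multiply each prior by the joint likelihood of the evidence pattern (using 1 − P(present | H) for each absent finding):
  cavitation: 0.338 × 0.78 × (1 − 0.41) = 0.15555
  sensor drift: 0.260 × 0.22 × (1 − 0.51) = 0.028028
  lubricant degradation: 0.402 × 0.08 × (1 − 0.19) = 0.02605
Marginal likelihood of the evidence = 0.20963.
P(cavitation | evidence) ≈ 0.15555 / 0.20963 ≈ 0.742
P(sensor drift | evidence) ≈ 0.028028 / 0.20963 ≈ 0.134
P(lubricant degradation | evidence) ≈ 0.02605 / 0.20963 ≈ 0.124
The largest is 0.742, so cavitation is most probable.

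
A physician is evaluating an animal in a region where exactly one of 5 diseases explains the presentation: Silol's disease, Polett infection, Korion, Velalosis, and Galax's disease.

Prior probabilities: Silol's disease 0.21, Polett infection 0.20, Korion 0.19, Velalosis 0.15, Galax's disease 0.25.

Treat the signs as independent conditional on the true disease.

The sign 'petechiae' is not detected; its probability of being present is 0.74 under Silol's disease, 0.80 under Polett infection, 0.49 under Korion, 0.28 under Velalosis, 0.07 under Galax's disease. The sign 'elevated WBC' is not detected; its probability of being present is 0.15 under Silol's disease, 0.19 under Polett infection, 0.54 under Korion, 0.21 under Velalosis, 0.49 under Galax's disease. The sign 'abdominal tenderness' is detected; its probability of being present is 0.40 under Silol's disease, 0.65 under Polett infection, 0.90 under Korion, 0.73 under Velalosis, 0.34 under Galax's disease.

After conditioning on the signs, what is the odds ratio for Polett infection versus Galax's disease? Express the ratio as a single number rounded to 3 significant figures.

0.522

Unnormalized posterior weight (prior times the sign likelihoods) for each of the two hypotheses (using 1 − P(present | H) for each absent sign):
  Polett infection: 0.20 × (1 − 0.80) × (1 − 0.19) × 0.65 = 0.02106
  Galax's disease: 0.25 × (1 − 0.07) × (1 − 0.49) × 0.34 = 0.040316
Posterior odds = 0.02106 / 0.040316 ≈ 0.522.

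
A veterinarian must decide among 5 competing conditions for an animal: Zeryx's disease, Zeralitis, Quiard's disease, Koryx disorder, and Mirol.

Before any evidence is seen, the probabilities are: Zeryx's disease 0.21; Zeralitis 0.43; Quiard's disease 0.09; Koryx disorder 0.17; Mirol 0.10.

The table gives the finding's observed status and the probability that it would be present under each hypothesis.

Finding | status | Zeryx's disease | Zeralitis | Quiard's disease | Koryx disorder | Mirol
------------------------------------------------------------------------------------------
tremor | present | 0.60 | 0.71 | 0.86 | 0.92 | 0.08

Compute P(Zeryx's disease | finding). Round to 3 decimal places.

0.187

For each hypothesis, the unnormalized posterior weight is prior × likelihood:
  Zeryx's disease: 0.21 × 0.60 = 0.126
  Zeralitis: 0.43 × 0.71 = 0.3053
  Quiard's disease: 0.09 × 0.86 = 0.0774
  Koryx disorder: 0.17 × 0.92 = 0.1564
  Mirol: 0.10 × 0.08 = 0.008
The unnormalized weights sum to 0.6731.
P(Zeryx's disease | evidence) = 0.126 / 0.6731 ≈ 0.187.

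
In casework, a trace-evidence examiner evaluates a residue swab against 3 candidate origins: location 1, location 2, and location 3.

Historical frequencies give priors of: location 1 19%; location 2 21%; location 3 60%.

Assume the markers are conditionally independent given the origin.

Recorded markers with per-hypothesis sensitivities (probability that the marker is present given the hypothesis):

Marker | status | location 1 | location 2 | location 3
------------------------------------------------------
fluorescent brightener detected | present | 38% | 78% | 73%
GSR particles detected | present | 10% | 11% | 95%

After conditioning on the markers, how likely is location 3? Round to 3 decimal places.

Multiply each prior by the joint likelihood of the marker pattern:
  location 1: 0.19 × 0.38 × 0.10 = 0.00722
  location 2: 0.21 × 0.78 × 0.11 = 0.018018
  location 3: 0.60 × 0.73 × 0.95 = 0.4161
The unnormalized weights sum to 0.44134.
P(location 3 | evidence) = 0.4161 / 0.44134 ≈ 0.943.

0.943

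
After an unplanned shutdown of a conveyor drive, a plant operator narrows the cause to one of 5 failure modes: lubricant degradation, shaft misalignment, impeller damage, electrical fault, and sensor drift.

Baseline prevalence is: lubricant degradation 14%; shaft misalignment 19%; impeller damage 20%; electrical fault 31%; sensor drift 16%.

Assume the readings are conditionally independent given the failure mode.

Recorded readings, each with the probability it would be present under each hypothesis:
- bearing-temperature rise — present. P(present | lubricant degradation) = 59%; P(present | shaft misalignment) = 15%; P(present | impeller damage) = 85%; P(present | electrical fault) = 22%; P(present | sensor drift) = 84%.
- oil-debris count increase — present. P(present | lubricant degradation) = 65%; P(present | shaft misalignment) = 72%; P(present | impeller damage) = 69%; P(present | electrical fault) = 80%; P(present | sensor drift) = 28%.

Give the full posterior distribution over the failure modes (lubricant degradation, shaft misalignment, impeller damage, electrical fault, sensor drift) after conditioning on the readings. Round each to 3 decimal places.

0.189, 0.072, 0.413, 0.192, 0.133

By Bayes' rule with conditional independence, the unnormalized weight for each hypothesis is prior × ∏ likelihoods:
  lubricant degradation: 0.14 × 0.59 × 0.65 = 0.05369
  shaft misalignment: 0.19 × 0.15 × 0.72 = 0.02052
  impeller damage: 0.20 × 0.85 × 0.69 = 0.1173
  electrical fault: 0.31 × 0.22 × 0.80 = 0.05456
  sensor drift: 0.16 × 0.84 × 0.28 = 0.037632
Marginal likelihood of the evidence = 0.2837.
P(lubricant degradation | evidence) = 0.05369 / 0.2837 ≈ 0.189
P(shaft misalignment | evidence) = 0.02052 / 0.2837 ≈ 0.072
P(impeller damage | evidence) = 0.1173 / 0.2837 ≈ 0.413
P(electrical fault | evidence) = 0.05456 / 0.2837 ≈ 0.192
P(sensor drift | evidence) = 0.037632 / 0.2837 ≈ 0.133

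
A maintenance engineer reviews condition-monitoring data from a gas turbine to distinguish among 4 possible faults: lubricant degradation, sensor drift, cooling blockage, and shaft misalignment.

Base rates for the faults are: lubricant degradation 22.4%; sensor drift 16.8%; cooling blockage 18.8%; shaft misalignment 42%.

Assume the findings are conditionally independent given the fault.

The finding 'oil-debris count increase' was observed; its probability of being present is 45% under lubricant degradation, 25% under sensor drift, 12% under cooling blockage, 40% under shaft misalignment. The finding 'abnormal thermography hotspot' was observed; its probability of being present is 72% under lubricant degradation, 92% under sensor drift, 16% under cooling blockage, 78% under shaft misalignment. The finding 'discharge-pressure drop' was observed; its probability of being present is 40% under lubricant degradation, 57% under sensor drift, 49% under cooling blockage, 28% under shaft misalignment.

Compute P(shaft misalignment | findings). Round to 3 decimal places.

For each hypothesis, the unnormalized posterior weight is prior × product of the finding likelihoods:
  lubricant degradation: 0.224 × 0.45 × 0.72 × 0.40 = 0.02903
  sensor drift: 0.168 × 0.25 × 0.92 × 0.57 = 0.022025
  cooling blockage: 0.188 × 0.12 × 0.16 × 0.49 = 0.0017687
  shaft misalignment: 0.420 × 0.40 × 0.78 × 0.28 = 0.036691
The unnormalized weights sum to 0.089515.
P(shaft misalignment | evidence) = 0.036691 / 0.089515 ≈ 0.410.

0.410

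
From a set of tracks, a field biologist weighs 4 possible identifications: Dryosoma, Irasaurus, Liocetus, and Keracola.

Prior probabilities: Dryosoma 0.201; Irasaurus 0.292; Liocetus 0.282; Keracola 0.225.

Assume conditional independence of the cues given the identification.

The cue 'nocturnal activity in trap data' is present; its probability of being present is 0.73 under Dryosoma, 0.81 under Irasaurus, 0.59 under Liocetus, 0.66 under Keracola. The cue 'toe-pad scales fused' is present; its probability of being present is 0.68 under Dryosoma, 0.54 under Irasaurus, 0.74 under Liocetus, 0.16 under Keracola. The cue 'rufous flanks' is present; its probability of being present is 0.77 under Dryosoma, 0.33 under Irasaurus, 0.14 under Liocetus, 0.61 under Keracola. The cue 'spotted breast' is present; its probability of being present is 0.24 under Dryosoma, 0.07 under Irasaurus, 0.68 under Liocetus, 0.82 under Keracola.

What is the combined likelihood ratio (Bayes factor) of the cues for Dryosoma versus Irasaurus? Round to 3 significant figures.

9.08

Joint likelihood of the cue pattern under each hypothesis:
  Dryosoma: 0.73 × 0.68 × 0.77 × 0.24 = 0.091735
  Irasaurus: 0.81 × 0.54 × 0.33 × 0.07 = 0.010104
Bayes factor = 0.091735 / 0.010104 ≈ 9.08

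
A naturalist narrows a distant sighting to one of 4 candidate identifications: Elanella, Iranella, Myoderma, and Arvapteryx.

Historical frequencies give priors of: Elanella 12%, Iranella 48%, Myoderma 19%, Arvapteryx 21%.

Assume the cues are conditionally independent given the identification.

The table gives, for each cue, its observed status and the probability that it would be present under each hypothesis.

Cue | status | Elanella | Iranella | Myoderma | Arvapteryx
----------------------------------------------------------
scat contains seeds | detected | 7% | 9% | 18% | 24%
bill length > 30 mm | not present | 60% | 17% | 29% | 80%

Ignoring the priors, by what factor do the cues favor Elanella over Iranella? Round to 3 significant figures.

0.375

The Bayes factor is the ratio of the joint likelihoods of the cue pattern under the two hypotheses (using 1 − P(present | H) for each absent cue).
  Elanella: 0.07 × (1 − 0.60) = 0.028
  Iranella: 0.09 × (1 − 0.17) = 0.0747
Bayes factor = 0.028 / 0.0747 ≈ 0.375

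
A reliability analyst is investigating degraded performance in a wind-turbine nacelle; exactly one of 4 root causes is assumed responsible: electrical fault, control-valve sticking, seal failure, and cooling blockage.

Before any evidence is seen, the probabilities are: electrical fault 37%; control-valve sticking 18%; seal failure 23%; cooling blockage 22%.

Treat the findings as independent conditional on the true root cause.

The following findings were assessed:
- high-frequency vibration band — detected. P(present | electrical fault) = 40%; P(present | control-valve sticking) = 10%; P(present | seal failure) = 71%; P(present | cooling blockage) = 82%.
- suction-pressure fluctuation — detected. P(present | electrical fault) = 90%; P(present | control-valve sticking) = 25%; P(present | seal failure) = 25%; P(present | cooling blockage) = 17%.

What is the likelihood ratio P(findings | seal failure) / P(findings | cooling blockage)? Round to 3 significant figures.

1.27

The Bayes factor is the ratio of the joint likelihoods of the evidence pattern under the two hypotheses.
  seal failure: 0.71 × 0.25 = 0.1775
  cooling blockage: 0.82 × 0.17 = 0.1394
Bayes factor = 0.1775 / 0.1394 ≈ 1.27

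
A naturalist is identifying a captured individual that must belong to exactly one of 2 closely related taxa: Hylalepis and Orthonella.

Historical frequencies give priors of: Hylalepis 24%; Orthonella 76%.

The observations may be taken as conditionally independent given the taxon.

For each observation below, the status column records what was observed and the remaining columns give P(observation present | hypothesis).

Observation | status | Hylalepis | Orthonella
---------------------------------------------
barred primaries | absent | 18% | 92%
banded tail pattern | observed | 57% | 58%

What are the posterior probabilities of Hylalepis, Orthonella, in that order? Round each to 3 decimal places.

By Bayes' rule with conditional independence, the unnormalized weight for each hypothesis is prior × ∏ likelihoods (using 1 − P(present | H) for each absent observation):
  Hylalepis: 0.24 × (1 − 0.18) × 0.57 = 0.11218
  Orthonella: 0.76 × (1 − 0.92) × 0.58 = 0.035264
The unnormalized weights sum to 0.14744.
P(Hylalepis | evidence) = 0.11218 / 0.14744 ≈ 0.761
P(Orthonella | evidence) = 0.035264 / 0.14744 ≈ 0.239

0.761, 0.239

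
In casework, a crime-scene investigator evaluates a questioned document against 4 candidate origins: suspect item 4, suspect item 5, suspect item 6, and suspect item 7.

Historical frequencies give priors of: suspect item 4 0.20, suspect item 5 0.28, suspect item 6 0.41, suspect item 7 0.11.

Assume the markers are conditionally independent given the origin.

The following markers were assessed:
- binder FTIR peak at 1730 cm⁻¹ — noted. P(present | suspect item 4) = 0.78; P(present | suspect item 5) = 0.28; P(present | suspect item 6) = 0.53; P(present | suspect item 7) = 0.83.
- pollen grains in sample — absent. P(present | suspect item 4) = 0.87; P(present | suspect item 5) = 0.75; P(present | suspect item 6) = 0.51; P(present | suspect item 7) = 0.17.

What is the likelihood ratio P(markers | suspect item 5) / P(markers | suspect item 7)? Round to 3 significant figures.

0.102

The Bayes factor is the ratio of the joint likelihoods of the marker pattern under the two hypotheses (using 1 − P(present | H) for each absent marker).
  suspect item 5: 0.28 × (1 − 0.75) = 0.07
  suspect item 7: 0.83 × (1 − 0.17) = 0.6889
Bayes factor = 0.07 / 0.6889 ≈ 0.102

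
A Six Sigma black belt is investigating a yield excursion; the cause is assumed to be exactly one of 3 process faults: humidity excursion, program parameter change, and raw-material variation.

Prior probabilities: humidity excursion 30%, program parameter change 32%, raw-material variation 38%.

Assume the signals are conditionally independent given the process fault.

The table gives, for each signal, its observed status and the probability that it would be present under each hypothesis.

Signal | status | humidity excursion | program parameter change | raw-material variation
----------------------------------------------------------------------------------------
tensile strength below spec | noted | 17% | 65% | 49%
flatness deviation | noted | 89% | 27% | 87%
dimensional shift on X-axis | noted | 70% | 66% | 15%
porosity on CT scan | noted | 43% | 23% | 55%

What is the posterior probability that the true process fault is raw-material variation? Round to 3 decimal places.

0.376

By Bayes' rule with conditional independence, the unnormalized weight for each hypothesis is prior × ∏ likelihoods:
  humidity excursion: 0.30 × 0.17 × 0.89 × 0.70 × 0.43 = 0.013662
  program parameter change: 0.32 × 0.65 × 0.27 × 0.66 × 0.23 = 0.0085251
  raw-material variation: 0.38 × 0.49 × 0.87 × 0.15 × 0.55 = 0.013365
Marginal likelihood of the evidence = 0.035552.
P(raw-material variation | evidence) = 0.013365 / 0.035552 ≈ 0.376.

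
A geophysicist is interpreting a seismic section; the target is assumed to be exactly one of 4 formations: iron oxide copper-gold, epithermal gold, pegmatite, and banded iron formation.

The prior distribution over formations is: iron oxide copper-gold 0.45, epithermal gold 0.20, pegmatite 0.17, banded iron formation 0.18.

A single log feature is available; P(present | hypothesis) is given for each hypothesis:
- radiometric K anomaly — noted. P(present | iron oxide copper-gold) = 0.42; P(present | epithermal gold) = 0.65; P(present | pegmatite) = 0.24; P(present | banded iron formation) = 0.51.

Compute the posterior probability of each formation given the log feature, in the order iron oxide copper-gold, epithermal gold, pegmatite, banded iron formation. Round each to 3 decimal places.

0.419, 0.288, 0.090, 0.203

For each hypothesis, the unnormalized posterior weight is prior × likelihood:
  iron oxide copper-gold: 0.45 × 0.42 = 0.189
  epithermal gold: 0.20 × 0.65 = 0.13
  pegmatite: 0.17 × 0.24 = 0.0408
  banded iron formation: 0.18 × 0.51 = 0.0918
Normalizing constant Z = 0.189 + 0.13 + 0.0408 + 0.0918 = 0.4516.
P(iron oxide copper-gold | evidence) = 0.189 / 0.4516 ≈ 0.419
P(epithermal gold | evidence) = 0.13 / 0.4516 ≈ 0.288
P(pegmatite | evidence) = 0.0408 / 0.4516 ≈ 0.090
P(banded iron formation | evidence) = 0.0918 / 0.4516 ≈ 0.203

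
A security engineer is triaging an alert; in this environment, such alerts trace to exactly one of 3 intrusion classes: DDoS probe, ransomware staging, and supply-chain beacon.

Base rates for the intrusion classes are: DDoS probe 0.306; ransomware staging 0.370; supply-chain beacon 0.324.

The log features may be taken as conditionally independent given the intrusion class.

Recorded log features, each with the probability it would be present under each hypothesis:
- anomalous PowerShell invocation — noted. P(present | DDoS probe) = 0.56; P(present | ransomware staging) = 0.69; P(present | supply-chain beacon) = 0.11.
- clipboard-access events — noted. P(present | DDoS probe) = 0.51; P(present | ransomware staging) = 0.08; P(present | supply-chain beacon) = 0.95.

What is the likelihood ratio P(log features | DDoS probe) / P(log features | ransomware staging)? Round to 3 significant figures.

Take the product of per-log feature likelihoods under each hypothesis, then divide.
  DDoS probe: 0.56 × 0.51 = 0.2856
  ransomware staging: 0.69 × 0.08 = 0.0552
Bayes factor = 0.2856 / 0.0552 ≈ 5.17

5.17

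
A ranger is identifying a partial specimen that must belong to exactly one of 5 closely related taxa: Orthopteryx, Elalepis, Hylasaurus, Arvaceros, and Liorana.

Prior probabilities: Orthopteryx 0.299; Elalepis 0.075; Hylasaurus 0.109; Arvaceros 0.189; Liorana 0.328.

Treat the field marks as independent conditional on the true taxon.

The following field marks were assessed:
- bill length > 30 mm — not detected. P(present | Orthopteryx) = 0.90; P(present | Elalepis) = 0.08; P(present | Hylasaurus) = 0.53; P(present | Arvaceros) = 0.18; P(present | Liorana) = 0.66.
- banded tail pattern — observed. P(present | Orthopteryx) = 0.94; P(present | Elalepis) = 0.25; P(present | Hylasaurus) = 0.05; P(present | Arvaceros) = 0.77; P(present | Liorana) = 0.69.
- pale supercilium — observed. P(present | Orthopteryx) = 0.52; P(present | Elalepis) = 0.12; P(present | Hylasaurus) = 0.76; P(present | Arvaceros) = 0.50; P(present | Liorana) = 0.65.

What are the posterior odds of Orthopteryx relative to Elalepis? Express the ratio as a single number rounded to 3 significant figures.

7.06

Posterior odds equal prior odds times the likelihood ratio; only the two competing hypotheses matter (using 1 − P(present | H) for each absent field mark).
  Orthopteryx: 0.299 × (1 − 0.90) × 0.94 × 0.52 = 0.014615
  Elalepis: 0.075 × (1 − 0.08) × 0.25 × 0.12 = 0.00207
Odds(Orthopteryx : Elalepis) = 0.014615 / 0.00207 ≈ 7.06.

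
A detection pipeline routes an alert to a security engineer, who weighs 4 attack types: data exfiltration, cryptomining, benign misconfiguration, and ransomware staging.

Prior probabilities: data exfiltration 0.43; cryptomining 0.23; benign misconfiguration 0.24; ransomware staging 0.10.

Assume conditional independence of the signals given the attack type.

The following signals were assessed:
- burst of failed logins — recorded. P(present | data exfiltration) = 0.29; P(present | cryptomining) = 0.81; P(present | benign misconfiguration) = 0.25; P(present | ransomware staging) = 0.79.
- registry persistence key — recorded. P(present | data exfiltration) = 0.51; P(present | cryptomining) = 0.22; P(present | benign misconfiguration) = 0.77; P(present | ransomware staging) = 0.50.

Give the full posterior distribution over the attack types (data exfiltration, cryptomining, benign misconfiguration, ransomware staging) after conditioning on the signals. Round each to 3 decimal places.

0.334, 0.215, 0.243, 0.208

For each hypothesis, the unnormalized posterior weight is prior × product of the signal likelihoods:
  data exfiltration: 0.43 × 0.29 × 0.51 = 0.063597
  cryptomining: 0.23 × 0.81 × 0.22 = 0.040986
  benign misconfiguration: 0.24 × 0.25 × 0.77 = 0.0462
  ransomware staging: 0.10 × 0.79 × 0.50 = 0.0395
Normalizing constant Z = 0.063597 + 0.040986 + 0.0462 + 0.0395 = 0.19028.
P(data exfiltration | evidence) = 0.063597 / 0.19028 ≈ 0.334
P(cryptomining | evidence) = 0.040986 / 0.19028 ≈ 0.215
P(benign misconfiguration | evidence) = 0.0462 / 0.19028 ≈ 0.243
P(ransomware staging | evidence) = 0.0395 / 0.19028 ≈ 0.208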